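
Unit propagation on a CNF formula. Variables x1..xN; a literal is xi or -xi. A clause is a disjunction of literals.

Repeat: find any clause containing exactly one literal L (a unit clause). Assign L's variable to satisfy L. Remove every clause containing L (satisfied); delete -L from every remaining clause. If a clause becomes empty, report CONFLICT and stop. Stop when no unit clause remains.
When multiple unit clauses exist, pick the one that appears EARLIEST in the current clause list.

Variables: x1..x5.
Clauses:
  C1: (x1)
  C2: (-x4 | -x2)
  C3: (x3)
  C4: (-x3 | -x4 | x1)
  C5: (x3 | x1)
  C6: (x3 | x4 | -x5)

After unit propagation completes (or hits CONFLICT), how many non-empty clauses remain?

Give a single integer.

unit clause [1] forces x1=T; simplify:
  satisfied 3 clause(s); 3 remain; assigned so far: [1]
unit clause [3] forces x3=T; simplify:
  satisfied 2 clause(s); 1 remain; assigned so far: [1, 3]

Answer: 1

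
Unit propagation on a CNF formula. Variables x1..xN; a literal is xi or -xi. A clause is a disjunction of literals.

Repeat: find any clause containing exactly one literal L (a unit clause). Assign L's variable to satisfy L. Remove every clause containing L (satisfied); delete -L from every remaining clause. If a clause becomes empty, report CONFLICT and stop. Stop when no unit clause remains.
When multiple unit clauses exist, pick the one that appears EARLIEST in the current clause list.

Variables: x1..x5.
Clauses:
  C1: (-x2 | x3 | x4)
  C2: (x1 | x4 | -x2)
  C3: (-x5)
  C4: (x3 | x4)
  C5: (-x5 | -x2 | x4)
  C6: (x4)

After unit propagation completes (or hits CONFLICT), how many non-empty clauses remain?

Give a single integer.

Answer: 0

Derivation:
unit clause [-5] forces x5=F; simplify:
  satisfied 2 clause(s); 4 remain; assigned so far: [5]
unit clause [4] forces x4=T; simplify:
  satisfied 4 clause(s); 0 remain; assigned so far: [4, 5]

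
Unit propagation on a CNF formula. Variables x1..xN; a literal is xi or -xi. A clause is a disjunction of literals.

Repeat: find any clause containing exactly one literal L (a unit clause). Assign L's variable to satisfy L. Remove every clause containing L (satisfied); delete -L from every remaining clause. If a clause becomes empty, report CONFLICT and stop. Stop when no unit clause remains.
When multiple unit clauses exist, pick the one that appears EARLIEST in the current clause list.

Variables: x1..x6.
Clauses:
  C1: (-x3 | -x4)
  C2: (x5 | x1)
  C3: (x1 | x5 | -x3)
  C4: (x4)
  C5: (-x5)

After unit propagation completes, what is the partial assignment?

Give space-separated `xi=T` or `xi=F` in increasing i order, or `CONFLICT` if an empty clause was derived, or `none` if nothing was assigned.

Answer: x1=T x3=F x4=T x5=F

Derivation:
unit clause [4] forces x4=T; simplify:
  drop -4 from [-3, -4] -> [-3]
  satisfied 1 clause(s); 4 remain; assigned so far: [4]
unit clause [-3] forces x3=F; simplify:
  satisfied 2 clause(s); 2 remain; assigned so far: [3, 4]
unit clause [-5] forces x5=F; simplify:
  drop 5 from [5, 1] -> [1]
  satisfied 1 clause(s); 1 remain; assigned so far: [3, 4, 5]
unit clause [1] forces x1=T; simplify:
  satisfied 1 clause(s); 0 remain; assigned so far: [1, 3, 4, 5]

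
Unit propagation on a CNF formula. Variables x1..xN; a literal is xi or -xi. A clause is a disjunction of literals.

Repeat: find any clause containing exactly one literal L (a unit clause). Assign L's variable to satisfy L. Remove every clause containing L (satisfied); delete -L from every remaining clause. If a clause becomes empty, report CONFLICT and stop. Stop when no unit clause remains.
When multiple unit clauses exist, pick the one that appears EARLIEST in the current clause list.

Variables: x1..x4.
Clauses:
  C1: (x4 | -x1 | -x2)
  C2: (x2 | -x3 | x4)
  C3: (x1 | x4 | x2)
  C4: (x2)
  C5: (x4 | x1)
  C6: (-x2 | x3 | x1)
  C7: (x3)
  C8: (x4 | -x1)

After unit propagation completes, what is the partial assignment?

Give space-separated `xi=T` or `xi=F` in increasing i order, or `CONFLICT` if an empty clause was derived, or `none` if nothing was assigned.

Answer: x2=T x3=T

Derivation:
unit clause [2] forces x2=T; simplify:
  drop -2 from [4, -1, -2] -> [4, -1]
  drop -2 from [-2, 3, 1] -> [3, 1]
  satisfied 3 clause(s); 5 remain; assigned so far: [2]
unit clause [3] forces x3=T; simplify:
  satisfied 2 clause(s); 3 remain; assigned so far: [2, 3]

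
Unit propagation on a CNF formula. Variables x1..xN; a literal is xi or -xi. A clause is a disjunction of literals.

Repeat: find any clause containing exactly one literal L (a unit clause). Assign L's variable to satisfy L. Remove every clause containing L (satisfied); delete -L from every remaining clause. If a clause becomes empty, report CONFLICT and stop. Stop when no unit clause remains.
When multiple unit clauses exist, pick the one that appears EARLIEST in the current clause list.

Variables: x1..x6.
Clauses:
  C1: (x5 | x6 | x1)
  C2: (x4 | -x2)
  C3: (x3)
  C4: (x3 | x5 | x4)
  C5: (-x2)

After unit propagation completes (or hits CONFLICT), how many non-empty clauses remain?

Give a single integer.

unit clause [3] forces x3=T; simplify:
  satisfied 2 clause(s); 3 remain; assigned so far: [3]
unit clause [-2] forces x2=F; simplify:
  satisfied 2 clause(s); 1 remain; assigned so far: [2, 3]

Answer: 1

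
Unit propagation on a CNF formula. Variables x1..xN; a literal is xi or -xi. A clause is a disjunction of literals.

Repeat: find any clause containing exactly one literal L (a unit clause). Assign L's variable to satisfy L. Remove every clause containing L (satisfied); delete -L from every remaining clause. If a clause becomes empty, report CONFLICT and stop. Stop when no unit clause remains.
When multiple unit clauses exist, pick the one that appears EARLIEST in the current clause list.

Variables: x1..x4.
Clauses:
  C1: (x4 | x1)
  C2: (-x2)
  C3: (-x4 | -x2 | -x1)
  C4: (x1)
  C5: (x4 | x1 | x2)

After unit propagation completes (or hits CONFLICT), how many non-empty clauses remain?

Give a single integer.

unit clause [-2] forces x2=F; simplify:
  drop 2 from [4, 1, 2] -> [4, 1]
  satisfied 2 clause(s); 3 remain; assigned so far: [2]
unit clause [1] forces x1=T; simplify:
  satisfied 3 clause(s); 0 remain; assigned so far: [1, 2]

Answer: 0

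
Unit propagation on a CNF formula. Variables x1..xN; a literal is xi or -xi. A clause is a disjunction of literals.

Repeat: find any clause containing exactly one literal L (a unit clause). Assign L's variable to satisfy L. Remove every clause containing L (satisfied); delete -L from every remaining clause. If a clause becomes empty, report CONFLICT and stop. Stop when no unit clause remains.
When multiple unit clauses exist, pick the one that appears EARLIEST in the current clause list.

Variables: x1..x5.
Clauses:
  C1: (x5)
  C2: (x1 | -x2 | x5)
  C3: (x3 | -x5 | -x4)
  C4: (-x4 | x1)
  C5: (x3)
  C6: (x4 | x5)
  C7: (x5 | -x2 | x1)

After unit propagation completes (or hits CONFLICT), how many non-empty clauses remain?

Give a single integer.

unit clause [5] forces x5=T; simplify:
  drop -5 from [3, -5, -4] -> [3, -4]
  satisfied 4 clause(s); 3 remain; assigned so far: [5]
unit clause [3] forces x3=T; simplify:
  satisfied 2 clause(s); 1 remain; assigned so far: [3, 5]

Answer: 1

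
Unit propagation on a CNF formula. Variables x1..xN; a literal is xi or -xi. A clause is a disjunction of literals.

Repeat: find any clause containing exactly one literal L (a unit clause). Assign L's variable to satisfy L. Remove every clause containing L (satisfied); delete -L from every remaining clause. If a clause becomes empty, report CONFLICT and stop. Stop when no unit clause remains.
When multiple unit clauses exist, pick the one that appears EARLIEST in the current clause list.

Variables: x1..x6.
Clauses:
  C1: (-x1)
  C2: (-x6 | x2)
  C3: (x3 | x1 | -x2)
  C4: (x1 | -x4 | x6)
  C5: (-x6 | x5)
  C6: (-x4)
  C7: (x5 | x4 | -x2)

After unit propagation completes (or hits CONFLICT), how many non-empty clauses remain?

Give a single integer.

Answer: 4

Derivation:
unit clause [-1] forces x1=F; simplify:
  drop 1 from [3, 1, -2] -> [3, -2]
  drop 1 from [1, -4, 6] -> [-4, 6]
  satisfied 1 clause(s); 6 remain; assigned so far: [1]
unit clause [-4] forces x4=F; simplify:
  drop 4 from [5, 4, -2] -> [5, -2]
  satisfied 2 clause(s); 4 remain; assigned so far: [1, 4]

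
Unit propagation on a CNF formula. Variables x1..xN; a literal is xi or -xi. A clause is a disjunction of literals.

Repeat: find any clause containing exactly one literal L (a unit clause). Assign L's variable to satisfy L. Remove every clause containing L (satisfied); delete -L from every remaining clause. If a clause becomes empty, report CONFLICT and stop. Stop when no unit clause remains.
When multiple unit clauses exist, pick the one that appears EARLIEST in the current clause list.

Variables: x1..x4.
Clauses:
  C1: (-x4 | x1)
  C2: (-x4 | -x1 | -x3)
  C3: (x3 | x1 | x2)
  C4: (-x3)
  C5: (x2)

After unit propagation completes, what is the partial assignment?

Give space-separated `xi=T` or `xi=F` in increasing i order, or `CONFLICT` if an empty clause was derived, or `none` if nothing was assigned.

unit clause [-3] forces x3=F; simplify:
  drop 3 from [3, 1, 2] -> [1, 2]
  satisfied 2 clause(s); 3 remain; assigned so far: [3]
unit clause [2] forces x2=T; simplify:
  satisfied 2 clause(s); 1 remain; assigned so far: [2, 3]

Answer: x2=T x3=F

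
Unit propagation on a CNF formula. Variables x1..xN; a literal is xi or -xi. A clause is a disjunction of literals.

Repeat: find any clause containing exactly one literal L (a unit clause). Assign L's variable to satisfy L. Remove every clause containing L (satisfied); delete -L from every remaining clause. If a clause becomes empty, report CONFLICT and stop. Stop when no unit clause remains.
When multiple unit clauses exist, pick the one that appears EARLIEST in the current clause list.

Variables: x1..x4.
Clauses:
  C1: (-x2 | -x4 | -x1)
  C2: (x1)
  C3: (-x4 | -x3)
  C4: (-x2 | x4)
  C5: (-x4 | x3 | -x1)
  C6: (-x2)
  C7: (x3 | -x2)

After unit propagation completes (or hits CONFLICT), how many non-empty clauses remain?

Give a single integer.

Answer: 2

Derivation:
unit clause [1] forces x1=T; simplify:
  drop -1 from [-2, -4, -1] -> [-2, -4]
  drop -1 from [-4, 3, -1] -> [-4, 3]
  satisfied 1 clause(s); 6 remain; assigned so far: [1]
unit clause [-2] forces x2=F; simplify:
  satisfied 4 clause(s); 2 remain; assigned so far: [1, 2]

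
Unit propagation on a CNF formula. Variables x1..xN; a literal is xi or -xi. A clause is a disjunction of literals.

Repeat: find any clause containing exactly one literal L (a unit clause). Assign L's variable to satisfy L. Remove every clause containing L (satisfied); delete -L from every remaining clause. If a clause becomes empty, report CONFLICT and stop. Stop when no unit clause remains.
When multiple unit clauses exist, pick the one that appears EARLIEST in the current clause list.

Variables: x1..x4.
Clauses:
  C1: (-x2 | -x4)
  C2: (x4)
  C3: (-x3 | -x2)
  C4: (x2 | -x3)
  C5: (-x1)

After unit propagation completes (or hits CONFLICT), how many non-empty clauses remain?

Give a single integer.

unit clause [4] forces x4=T; simplify:
  drop -4 from [-2, -4] -> [-2]
  satisfied 1 clause(s); 4 remain; assigned so far: [4]
unit clause [-2] forces x2=F; simplify:
  drop 2 from [2, -3] -> [-3]
  satisfied 2 clause(s); 2 remain; assigned so far: [2, 4]
unit clause [-3] forces x3=F; simplify:
  satisfied 1 clause(s); 1 remain; assigned so far: [2, 3, 4]
unit clause [-1] forces x1=F; simplify:
  satisfied 1 clause(s); 0 remain; assigned so far: [1, 2, 3, 4]

Answer: 0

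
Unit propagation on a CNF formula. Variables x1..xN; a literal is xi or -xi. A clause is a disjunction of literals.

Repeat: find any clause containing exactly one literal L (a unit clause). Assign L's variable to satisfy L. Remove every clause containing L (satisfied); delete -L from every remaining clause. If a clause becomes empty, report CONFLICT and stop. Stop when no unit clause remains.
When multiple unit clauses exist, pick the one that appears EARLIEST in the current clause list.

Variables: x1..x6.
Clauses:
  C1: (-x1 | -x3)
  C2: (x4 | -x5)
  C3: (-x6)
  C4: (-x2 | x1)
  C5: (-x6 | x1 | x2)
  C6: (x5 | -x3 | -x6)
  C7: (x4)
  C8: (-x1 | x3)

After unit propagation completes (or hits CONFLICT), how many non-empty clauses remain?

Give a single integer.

unit clause [-6] forces x6=F; simplify:
  satisfied 3 clause(s); 5 remain; assigned so far: [6]
unit clause [4] forces x4=T; simplify:
  satisfied 2 clause(s); 3 remain; assigned so far: [4, 6]

Answer: 3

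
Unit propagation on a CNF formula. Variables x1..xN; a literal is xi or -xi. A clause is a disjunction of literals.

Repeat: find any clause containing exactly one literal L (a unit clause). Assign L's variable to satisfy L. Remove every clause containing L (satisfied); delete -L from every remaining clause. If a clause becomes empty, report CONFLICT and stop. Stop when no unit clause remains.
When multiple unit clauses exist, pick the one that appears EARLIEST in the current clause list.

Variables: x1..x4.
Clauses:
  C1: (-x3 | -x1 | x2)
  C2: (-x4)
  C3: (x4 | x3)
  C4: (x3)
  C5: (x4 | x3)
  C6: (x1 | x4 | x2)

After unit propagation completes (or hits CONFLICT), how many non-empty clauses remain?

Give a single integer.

unit clause [-4] forces x4=F; simplify:
  drop 4 from [4, 3] -> [3]
  drop 4 from [4, 3] -> [3]
  drop 4 from [1, 4, 2] -> [1, 2]
  satisfied 1 clause(s); 5 remain; assigned so far: [4]
unit clause [3] forces x3=T; simplify:
  drop -3 from [-3, -1, 2] -> [-1, 2]
  satisfied 3 clause(s); 2 remain; assigned so far: [3, 4]

Answer: 2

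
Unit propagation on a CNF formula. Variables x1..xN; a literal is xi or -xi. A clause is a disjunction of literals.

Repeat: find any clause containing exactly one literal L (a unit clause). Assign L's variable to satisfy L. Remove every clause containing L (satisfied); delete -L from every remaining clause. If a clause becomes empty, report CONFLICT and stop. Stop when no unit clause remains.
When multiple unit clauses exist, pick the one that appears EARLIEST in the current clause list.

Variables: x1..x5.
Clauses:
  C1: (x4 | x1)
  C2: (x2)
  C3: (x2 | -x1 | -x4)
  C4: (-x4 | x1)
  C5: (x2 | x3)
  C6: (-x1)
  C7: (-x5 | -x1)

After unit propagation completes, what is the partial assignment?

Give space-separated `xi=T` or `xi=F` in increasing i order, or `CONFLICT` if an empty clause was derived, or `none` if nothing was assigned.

unit clause [2] forces x2=T; simplify:
  satisfied 3 clause(s); 4 remain; assigned so far: [2]
unit clause [-1] forces x1=F; simplify:
  drop 1 from [4, 1] -> [4]
  drop 1 from [-4, 1] -> [-4]
  satisfied 2 clause(s); 2 remain; assigned so far: [1, 2]
unit clause [4] forces x4=T; simplify:
  drop -4 from [-4] -> [] (empty!)
  satisfied 1 clause(s); 1 remain; assigned so far: [1, 2, 4]
CONFLICT (empty clause)

Answer: CONFLICT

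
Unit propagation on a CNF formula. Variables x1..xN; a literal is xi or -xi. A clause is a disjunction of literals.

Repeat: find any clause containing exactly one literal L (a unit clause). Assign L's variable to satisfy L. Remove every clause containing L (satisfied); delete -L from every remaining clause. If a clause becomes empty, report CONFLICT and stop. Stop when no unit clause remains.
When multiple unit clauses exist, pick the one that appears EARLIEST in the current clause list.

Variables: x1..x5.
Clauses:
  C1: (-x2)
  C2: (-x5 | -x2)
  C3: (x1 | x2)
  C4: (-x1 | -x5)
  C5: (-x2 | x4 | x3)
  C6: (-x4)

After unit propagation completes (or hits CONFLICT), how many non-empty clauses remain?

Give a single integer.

unit clause [-2] forces x2=F; simplify:
  drop 2 from [1, 2] -> [1]
  satisfied 3 clause(s); 3 remain; assigned so far: [2]
unit clause [1] forces x1=T; simplify:
  drop -1 from [-1, -5] -> [-5]
  satisfied 1 clause(s); 2 remain; assigned so far: [1, 2]
unit clause [-5] forces x5=F; simplify:
  satisfied 1 clause(s); 1 remain; assigned so far: [1, 2, 5]
unit clause [-4] forces x4=F; simplify:
  satisfied 1 clause(s); 0 remain; assigned so far: [1, 2, 4, 5]

Answer: 0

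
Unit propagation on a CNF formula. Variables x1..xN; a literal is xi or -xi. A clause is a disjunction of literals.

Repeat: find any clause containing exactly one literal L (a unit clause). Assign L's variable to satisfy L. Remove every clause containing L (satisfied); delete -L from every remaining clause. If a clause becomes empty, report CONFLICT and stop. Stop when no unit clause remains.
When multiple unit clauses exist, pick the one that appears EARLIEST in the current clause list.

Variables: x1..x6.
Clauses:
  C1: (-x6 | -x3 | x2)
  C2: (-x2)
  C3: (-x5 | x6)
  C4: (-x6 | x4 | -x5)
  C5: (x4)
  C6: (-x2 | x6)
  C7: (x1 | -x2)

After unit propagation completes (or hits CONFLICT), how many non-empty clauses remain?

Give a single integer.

Answer: 2

Derivation:
unit clause [-2] forces x2=F; simplify:
  drop 2 from [-6, -3, 2] -> [-6, -3]
  satisfied 3 clause(s); 4 remain; assigned so far: [2]
unit clause [4] forces x4=T; simplify:
  satisfied 2 clause(s); 2 remain; assigned so far: [2, 4]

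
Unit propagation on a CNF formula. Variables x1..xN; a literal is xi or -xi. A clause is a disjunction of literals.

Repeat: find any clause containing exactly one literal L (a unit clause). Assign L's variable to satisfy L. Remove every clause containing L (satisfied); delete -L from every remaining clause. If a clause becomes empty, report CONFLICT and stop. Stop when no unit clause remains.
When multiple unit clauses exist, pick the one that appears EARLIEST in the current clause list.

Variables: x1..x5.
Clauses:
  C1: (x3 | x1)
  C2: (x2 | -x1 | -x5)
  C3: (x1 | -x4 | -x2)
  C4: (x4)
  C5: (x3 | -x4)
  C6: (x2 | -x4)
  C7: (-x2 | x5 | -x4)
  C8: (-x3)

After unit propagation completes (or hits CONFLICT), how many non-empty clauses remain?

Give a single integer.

Answer: 4

Derivation:
unit clause [4] forces x4=T; simplify:
  drop -4 from [1, -4, -2] -> [1, -2]
  drop -4 from [3, -4] -> [3]
  drop -4 from [2, -4] -> [2]
  drop -4 from [-2, 5, -4] -> [-2, 5]
  satisfied 1 clause(s); 7 remain; assigned so far: [4]
unit clause [3] forces x3=T; simplify:
  drop -3 from [-3] -> [] (empty!)
  satisfied 2 clause(s); 5 remain; assigned so far: [3, 4]
CONFLICT (empty clause)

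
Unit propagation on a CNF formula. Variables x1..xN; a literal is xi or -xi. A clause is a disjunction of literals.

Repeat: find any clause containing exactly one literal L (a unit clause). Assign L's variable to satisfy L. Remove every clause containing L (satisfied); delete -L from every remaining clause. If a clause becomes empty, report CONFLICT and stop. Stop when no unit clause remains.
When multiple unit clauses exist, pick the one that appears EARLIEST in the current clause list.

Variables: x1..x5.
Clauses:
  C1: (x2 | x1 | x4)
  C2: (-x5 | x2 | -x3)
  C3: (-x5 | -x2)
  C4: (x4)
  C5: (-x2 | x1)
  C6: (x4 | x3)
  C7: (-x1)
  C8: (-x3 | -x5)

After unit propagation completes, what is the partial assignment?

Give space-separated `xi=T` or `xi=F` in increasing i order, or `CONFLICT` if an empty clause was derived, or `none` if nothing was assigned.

unit clause [4] forces x4=T; simplify:
  satisfied 3 clause(s); 5 remain; assigned so far: [4]
unit clause [-1] forces x1=F; simplify:
  drop 1 from [-2, 1] -> [-2]
  satisfied 1 clause(s); 4 remain; assigned so far: [1, 4]
unit clause [-2] forces x2=F; simplify:
  drop 2 from [-5, 2, -3] -> [-5, -3]
  satisfied 2 clause(s); 2 remain; assigned so far: [1, 2, 4]

Answer: x1=F x2=F x4=T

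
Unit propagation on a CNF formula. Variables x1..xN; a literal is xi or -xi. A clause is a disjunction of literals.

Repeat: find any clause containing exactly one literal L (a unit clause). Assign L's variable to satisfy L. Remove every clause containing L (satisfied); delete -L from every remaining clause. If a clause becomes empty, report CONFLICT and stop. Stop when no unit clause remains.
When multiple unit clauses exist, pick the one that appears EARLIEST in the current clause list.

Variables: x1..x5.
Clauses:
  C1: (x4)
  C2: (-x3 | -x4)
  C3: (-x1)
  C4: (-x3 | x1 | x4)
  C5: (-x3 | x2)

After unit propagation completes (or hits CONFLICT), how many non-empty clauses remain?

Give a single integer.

unit clause [4] forces x4=T; simplify:
  drop -4 from [-3, -4] -> [-3]
  satisfied 2 clause(s); 3 remain; assigned so far: [4]
unit clause [-3] forces x3=F; simplify:
  satisfied 2 clause(s); 1 remain; assigned so far: [3, 4]
unit clause [-1] forces x1=F; simplify:
  satisfied 1 clause(s); 0 remain; assigned so far: [1, 3, 4]

Answer: 0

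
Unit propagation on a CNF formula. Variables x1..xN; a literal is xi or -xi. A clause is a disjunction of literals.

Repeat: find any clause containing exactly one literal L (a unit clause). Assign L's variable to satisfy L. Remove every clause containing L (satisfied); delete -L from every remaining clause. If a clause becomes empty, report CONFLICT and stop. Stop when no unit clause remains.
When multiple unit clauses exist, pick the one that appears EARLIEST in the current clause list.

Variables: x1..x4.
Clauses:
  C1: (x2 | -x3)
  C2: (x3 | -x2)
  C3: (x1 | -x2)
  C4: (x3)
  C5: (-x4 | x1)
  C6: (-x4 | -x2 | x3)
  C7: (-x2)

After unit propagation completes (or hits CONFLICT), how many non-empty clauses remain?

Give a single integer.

Answer: 2

Derivation:
unit clause [3] forces x3=T; simplify:
  drop -3 from [2, -3] -> [2]
  satisfied 3 clause(s); 4 remain; assigned so far: [3]
unit clause [2] forces x2=T; simplify:
  drop -2 from [1, -2] -> [1]
  drop -2 from [-2] -> [] (empty!)
  satisfied 1 clause(s); 3 remain; assigned so far: [2, 3]
CONFLICT (empty clause)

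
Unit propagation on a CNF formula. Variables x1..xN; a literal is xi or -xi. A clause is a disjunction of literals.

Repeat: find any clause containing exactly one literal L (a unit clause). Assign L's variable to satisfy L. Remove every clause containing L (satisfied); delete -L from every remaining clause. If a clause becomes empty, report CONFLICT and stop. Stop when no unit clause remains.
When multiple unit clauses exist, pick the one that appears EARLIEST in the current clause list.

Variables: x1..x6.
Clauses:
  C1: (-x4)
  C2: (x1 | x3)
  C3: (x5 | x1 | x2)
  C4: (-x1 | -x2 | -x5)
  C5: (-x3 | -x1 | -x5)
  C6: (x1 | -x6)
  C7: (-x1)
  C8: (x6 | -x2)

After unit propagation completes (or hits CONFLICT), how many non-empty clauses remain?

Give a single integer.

Answer: 0

Derivation:
unit clause [-4] forces x4=F; simplify:
  satisfied 1 clause(s); 7 remain; assigned so far: [4]
unit clause [-1] forces x1=F; simplify:
  drop 1 from [1, 3] -> [3]
  drop 1 from [5, 1, 2] -> [5, 2]
  drop 1 from [1, -6] -> [-6]
  satisfied 3 clause(s); 4 remain; assigned so far: [1, 4]
unit clause [3] forces x3=T; simplify:
  satisfied 1 clause(s); 3 remain; assigned so far: [1, 3, 4]
unit clause [-6] forces x6=F; simplify:
  drop 6 from [6, -2] -> [-2]
  satisfied 1 clause(s); 2 remain; assigned so far: [1, 3, 4, 6]
unit clause [-2] forces x2=F; simplify:
  drop 2 from [5, 2] -> [5]
  satisfied 1 clause(s); 1 remain; assigned so far: [1, 2, 3, 4, 6]
unit clause [5] forces x5=T; simplify:
  satisfied 1 clause(s); 0 remain; assigned so far: [1, 2, 3, 4, 5, 6]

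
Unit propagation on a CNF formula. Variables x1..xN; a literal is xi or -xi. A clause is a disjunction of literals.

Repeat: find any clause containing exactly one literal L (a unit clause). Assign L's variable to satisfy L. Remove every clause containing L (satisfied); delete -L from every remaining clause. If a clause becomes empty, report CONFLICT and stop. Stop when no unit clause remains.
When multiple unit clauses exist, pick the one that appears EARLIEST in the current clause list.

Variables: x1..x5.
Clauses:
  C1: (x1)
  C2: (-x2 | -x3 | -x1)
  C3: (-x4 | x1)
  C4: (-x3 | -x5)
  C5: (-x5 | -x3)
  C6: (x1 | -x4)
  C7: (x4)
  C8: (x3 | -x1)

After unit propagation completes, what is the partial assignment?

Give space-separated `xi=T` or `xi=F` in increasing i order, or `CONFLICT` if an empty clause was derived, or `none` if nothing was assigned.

Answer: x1=T x2=F x3=T x4=T x5=F

Derivation:
unit clause [1] forces x1=T; simplify:
  drop -1 from [-2, -3, -1] -> [-2, -3]
  drop -1 from [3, -1] -> [3]
  satisfied 3 clause(s); 5 remain; assigned so far: [1]
unit clause [4] forces x4=T; simplify:
  satisfied 1 clause(s); 4 remain; assigned so far: [1, 4]
unit clause [3] forces x3=T; simplify:
  drop -3 from [-2, -3] -> [-2]
  drop -3 from [-3, -5] -> [-5]
  drop -3 from [-5, -3] -> [-5]
  satisfied 1 clause(s); 3 remain; assigned so far: [1, 3, 4]
unit clause [-2] forces x2=F; simplify:
  satisfied 1 clause(s); 2 remain; assigned so far: [1, 2, 3, 4]
unit clause [-5] forces x5=F; simplify:
  satisfied 2 clause(s); 0 remain; assigned so far: [1, 2, 3, 4, 5]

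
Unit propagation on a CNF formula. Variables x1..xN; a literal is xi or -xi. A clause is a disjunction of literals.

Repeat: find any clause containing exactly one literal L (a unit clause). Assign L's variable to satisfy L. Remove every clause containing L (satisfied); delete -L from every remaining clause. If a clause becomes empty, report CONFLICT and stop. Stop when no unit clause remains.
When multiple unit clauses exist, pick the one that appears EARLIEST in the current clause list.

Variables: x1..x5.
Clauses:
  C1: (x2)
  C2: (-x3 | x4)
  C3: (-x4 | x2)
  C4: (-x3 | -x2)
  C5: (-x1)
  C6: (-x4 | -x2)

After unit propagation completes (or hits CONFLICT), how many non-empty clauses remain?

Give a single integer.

Answer: 0

Derivation:
unit clause [2] forces x2=T; simplify:
  drop -2 from [-3, -2] -> [-3]
  drop -2 from [-4, -2] -> [-4]
  satisfied 2 clause(s); 4 remain; assigned so far: [2]
unit clause [-3] forces x3=F; simplify:
  satisfied 2 clause(s); 2 remain; assigned so far: [2, 3]
unit clause [-1] forces x1=F; simplify:
  satisfied 1 clause(s); 1 remain; assigned so far: [1, 2, 3]
unit clause [-4] forces x4=F; simplify:
  satisfied 1 clause(s); 0 remain; assigned so far: [1, 2, 3, 4]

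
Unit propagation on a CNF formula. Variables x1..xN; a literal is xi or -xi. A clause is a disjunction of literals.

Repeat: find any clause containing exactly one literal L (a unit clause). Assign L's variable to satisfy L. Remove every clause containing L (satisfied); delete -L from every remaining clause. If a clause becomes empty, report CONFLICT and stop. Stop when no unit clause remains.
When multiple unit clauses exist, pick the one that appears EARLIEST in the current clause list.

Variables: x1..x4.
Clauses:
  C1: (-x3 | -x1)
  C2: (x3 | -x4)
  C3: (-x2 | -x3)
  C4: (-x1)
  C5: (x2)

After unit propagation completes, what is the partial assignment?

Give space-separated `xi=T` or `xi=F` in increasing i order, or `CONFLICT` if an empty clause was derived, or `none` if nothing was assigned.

unit clause [-1] forces x1=F; simplify:
  satisfied 2 clause(s); 3 remain; assigned so far: [1]
unit clause [2] forces x2=T; simplify:
  drop -2 from [-2, -3] -> [-3]
  satisfied 1 clause(s); 2 remain; assigned so far: [1, 2]
unit clause [-3] forces x3=F; simplify:
  drop 3 from [3, -4] -> [-4]
  satisfied 1 clause(s); 1 remain; assigned so far: [1, 2, 3]
unit clause [-4] forces x4=F; simplify:
  satisfied 1 clause(s); 0 remain; assigned so far: [1, 2, 3, 4]

Answer: x1=F x2=T x3=F x4=F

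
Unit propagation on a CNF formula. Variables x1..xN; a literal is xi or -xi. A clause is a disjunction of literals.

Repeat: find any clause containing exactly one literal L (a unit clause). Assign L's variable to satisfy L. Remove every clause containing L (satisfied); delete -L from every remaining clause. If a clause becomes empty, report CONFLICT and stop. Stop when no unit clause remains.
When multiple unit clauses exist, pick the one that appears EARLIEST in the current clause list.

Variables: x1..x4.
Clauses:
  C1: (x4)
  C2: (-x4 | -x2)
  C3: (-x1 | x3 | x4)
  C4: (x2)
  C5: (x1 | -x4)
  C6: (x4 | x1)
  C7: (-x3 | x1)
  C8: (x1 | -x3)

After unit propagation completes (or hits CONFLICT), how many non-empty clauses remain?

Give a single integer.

Answer: 3

Derivation:
unit clause [4] forces x4=T; simplify:
  drop -4 from [-4, -2] -> [-2]
  drop -4 from [1, -4] -> [1]
  satisfied 3 clause(s); 5 remain; assigned so far: [4]
unit clause [-2] forces x2=F; simplify:
  drop 2 from [2] -> [] (empty!)
  satisfied 1 clause(s); 4 remain; assigned so far: [2, 4]
CONFLICT (empty clause)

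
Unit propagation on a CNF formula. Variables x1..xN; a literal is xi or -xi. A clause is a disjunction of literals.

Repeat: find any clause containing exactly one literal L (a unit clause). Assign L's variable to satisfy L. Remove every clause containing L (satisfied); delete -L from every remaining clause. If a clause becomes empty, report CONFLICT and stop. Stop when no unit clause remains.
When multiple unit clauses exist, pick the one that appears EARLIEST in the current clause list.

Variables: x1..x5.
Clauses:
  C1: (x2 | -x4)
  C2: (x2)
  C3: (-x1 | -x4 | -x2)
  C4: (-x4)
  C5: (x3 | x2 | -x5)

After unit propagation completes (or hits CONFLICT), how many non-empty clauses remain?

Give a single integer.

Answer: 0

Derivation:
unit clause [2] forces x2=T; simplify:
  drop -2 from [-1, -4, -2] -> [-1, -4]
  satisfied 3 clause(s); 2 remain; assigned so far: [2]
unit clause [-4] forces x4=F; simplify:
  satisfied 2 clause(s); 0 remain; assigned so far: [2, 4]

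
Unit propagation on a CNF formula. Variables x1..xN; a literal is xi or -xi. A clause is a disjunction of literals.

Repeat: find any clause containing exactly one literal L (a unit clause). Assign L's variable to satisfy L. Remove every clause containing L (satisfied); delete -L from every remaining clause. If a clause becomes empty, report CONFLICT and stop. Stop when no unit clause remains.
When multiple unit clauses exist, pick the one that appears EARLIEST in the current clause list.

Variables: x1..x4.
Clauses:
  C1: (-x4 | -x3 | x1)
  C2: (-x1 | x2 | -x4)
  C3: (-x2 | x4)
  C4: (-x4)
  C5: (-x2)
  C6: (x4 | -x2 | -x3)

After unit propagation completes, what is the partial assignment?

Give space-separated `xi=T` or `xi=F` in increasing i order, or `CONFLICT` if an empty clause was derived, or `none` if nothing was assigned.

Answer: x2=F x4=F

Derivation:
unit clause [-4] forces x4=F; simplify:
  drop 4 from [-2, 4] -> [-2]
  drop 4 from [4, -2, -3] -> [-2, -3]
  satisfied 3 clause(s); 3 remain; assigned so far: [4]
unit clause [-2] forces x2=F; simplify:
  satisfied 3 clause(s); 0 remain; assigned so far: [2, 4]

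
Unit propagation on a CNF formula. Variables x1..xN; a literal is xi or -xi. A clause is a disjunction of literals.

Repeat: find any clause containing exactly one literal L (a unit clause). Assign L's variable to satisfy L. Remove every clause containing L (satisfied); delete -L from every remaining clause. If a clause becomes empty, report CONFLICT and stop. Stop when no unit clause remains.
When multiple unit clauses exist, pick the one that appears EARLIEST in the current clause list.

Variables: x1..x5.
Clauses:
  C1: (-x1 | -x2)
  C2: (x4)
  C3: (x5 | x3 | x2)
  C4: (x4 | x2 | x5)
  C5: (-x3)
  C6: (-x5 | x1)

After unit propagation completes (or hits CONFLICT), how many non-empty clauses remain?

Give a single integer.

unit clause [4] forces x4=T; simplify:
  satisfied 2 clause(s); 4 remain; assigned so far: [4]
unit clause [-3] forces x3=F; simplify:
  drop 3 from [5, 3, 2] -> [5, 2]
  satisfied 1 clause(s); 3 remain; assigned so far: [3, 4]

Answer: 3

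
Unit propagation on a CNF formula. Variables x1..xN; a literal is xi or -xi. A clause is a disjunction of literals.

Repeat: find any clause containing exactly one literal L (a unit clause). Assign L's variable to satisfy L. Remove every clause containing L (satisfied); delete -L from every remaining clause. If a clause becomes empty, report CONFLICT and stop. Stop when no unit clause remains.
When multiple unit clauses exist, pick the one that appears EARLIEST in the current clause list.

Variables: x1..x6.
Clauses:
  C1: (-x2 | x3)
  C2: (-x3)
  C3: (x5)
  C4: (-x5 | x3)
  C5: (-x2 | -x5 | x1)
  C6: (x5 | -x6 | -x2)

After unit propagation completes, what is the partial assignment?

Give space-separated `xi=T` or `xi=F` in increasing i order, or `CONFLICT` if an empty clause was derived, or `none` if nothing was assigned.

Answer: CONFLICT

Derivation:
unit clause [-3] forces x3=F; simplify:
  drop 3 from [-2, 3] -> [-2]
  drop 3 from [-5, 3] -> [-5]
  satisfied 1 clause(s); 5 remain; assigned so far: [3]
unit clause [-2] forces x2=F; simplify:
  satisfied 3 clause(s); 2 remain; assigned so far: [2, 3]
unit clause [5] forces x5=T; simplify:
  drop -5 from [-5] -> [] (empty!)
  satisfied 1 clause(s); 1 remain; assigned so far: [2, 3, 5]
CONFLICT (empty clause)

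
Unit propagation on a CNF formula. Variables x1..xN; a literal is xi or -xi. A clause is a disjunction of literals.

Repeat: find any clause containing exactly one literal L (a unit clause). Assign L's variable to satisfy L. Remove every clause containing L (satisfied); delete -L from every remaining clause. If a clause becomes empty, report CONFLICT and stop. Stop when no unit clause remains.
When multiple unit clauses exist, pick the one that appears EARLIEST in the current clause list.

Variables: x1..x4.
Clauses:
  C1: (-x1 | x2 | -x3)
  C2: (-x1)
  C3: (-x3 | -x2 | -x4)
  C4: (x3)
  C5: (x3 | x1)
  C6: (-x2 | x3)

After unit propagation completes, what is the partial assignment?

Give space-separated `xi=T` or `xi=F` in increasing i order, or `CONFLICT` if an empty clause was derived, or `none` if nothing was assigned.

Answer: x1=F x3=T

Derivation:
unit clause [-1] forces x1=F; simplify:
  drop 1 from [3, 1] -> [3]
  satisfied 2 clause(s); 4 remain; assigned so far: [1]
unit clause [3] forces x3=T; simplify:
  drop -3 from [-3, -2, -4] -> [-2, -4]
  satisfied 3 clause(s); 1 remain; assigned so far: [1, 3]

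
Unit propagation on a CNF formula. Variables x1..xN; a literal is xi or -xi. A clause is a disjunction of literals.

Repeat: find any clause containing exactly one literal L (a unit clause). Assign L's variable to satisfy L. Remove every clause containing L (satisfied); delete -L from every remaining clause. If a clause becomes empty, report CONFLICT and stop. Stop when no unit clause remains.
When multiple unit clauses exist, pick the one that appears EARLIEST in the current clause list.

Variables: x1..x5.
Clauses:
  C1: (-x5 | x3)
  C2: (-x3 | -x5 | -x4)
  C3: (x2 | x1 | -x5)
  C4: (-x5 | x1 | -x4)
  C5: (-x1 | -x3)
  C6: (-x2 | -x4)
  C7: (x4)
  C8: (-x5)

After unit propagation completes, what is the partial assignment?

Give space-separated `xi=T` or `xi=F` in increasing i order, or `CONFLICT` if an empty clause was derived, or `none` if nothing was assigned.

unit clause [4] forces x4=T; simplify:
  drop -4 from [-3, -5, -4] -> [-3, -5]
  drop -4 from [-5, 1, -4] -> [-5, 1]
  drop -4 from [-2, -4] -> [-2]
  satisfied 1 clause(s); 7 remain; assigned so far: [4]
unit clause [-2] forces x2=F; simplify:
  drop 2 from [2, 1, -5] -> [1, -5]
  satisfied 1 clause(s); 6 remain; assigned so far: [2, 4]
unit clause [-5] forces x5=F; simplify:
  satisfied 5 clause(s); 1 remain; assigned so far: [2, 4, 5]

Answer: x2=F x4=T x5=F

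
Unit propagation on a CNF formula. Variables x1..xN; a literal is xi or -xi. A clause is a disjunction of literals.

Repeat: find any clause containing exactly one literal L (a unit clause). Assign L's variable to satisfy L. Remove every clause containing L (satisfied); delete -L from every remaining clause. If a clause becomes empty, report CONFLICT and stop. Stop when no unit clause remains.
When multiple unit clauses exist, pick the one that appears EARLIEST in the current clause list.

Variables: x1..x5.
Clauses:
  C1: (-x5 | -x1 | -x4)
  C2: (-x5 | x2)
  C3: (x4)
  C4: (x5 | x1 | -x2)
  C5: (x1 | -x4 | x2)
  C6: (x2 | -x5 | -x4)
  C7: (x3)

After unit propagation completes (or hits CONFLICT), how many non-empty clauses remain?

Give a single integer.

unit clause [4] forces x4=T; simplify:
  drop -4 from [-5, -1, -4] -> [-5, -1]
  drop -4 from [1, -4, 2] -> [1, 2]
  drop -4 from [2, -5, -4] -> [2, -5]
  satisfied 1 clause(s); 6 remain; assigned so far: [4]
unit clause [3] forces x3=T; simplify:
  satisfied 1 clause(s); 5 remain; assigned so far: [3, 4]

Answer: 5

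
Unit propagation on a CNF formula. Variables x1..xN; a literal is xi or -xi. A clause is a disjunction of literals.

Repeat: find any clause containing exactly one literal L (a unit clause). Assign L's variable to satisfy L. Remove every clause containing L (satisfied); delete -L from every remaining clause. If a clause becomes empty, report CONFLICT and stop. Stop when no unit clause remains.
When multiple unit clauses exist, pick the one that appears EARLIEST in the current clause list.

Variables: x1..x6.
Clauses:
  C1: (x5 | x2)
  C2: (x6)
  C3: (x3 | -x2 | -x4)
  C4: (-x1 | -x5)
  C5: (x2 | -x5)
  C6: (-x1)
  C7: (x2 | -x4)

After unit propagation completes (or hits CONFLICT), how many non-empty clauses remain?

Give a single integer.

Answer: 4

Derivation:
unit clause [6] forces x6=T; simplify:
  satisfied 1 clause(s); 6 remain; assigned so far: [6]
unit clause [-1] forces x1=F; simplify:
  satisfied 2 clause(s); 4 remain; assigned so far: [1, 6]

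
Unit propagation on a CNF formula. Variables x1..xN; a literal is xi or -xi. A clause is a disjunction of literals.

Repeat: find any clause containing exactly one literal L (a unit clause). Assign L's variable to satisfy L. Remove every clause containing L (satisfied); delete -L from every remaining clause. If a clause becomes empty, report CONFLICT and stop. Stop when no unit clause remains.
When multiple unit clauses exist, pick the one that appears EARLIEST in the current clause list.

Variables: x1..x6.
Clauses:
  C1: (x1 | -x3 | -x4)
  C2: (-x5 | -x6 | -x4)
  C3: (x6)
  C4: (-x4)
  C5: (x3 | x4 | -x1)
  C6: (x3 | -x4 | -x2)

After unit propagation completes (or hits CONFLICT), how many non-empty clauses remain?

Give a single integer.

Answer: 1

Derivation:
unit clause [6] forces x6=T; simplify:
  drop -6 from [-5, -6, -4] -> [-5, -4]
  satisfied 1 clause(s); 5 remain; assigned so far: [6]
unit clause [-4] forces x4=F; simplify:
  drop 4 from [3, 4, -1] -> [3, -1]
  satisfied 4 clause(s); 1 remain; assigned so far: [4, 6]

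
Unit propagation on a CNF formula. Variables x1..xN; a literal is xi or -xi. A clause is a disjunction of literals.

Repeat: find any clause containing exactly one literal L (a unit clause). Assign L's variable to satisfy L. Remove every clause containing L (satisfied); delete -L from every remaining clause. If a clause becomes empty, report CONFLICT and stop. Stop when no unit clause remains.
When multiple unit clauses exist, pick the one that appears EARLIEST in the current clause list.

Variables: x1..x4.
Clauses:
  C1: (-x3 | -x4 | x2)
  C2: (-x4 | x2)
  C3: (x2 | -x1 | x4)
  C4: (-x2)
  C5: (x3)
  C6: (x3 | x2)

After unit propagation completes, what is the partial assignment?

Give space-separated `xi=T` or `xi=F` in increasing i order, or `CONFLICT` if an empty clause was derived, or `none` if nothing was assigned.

Answer: x1=F x2=F x3=T x4=F

Derivation:
unit clause [-2] forces x2=F; simplify:
  drop 2 from [-3, -4, 2] -> [-3, -4]
  drop 2 from [-4, 2] -> [-4]
  drop 2 from [2, -1, 4] -> [-1, 4]
  drop 2 from [3, 2] -> [3]
  satisfied 1 clause(s); 5 remain; assigned so far: [2]
unit clause [-4] forces x4=F; simplify:
  drop 4 from [-1, 4] -> [-1]
  satisfied 2 clause(s); 3 remain; assigned so far: [2, 4]
unit clause [-1] forces x1=F; simplify:
  satisfied 1 clause(s); 2 remain; assigned so far: [1, 2, 4]
unit clause [3] forces x3=T; simplify:
  satisfied 2 clause(s); 0 remain; assigned so far: [1, 2, 3, 4]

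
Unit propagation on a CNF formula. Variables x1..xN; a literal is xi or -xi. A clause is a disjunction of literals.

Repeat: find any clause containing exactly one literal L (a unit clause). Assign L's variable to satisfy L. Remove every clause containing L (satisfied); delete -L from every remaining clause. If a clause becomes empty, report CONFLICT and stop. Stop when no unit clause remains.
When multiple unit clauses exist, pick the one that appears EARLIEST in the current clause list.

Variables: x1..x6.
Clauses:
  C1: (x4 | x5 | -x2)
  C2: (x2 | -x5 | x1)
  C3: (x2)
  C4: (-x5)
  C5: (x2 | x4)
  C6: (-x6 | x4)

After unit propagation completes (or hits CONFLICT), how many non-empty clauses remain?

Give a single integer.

Answer: 0

Derivation:
unit clause [2] forces x2=T; simplify:
  drop -2 from [4, 5, -2] -> [4, 5]
  satisfied 3 clause(s); 3 remain; assigned so far: [2]
unit clause [-5] forces x5=F; simplify:
  drop 5 from [4, 5] -> [4]
  satisfied 1 clause(s); 2 remain; assigned so far: [2, 5]
unit clause [4] forces x4=T; simplify:
  satisfied 2 clause(s); 0 remain; assigned so far: [2, 4, 5]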